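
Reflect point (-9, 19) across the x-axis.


Reflection across x-axis: (x, y) -> (x, -y)
(-9, 19) -> (-9, -19)

(-9, -19)


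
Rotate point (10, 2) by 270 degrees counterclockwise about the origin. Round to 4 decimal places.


x' = 10*cos(270) - 2*sin(270) = 2
y' = 10*sin(270) + 2*cos(270) = -10

(2, -10)


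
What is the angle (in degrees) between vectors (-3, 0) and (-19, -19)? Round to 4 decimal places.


dot = -3*-19 + 0*-19 = 57
|u| = 3, |v| = 26.8701
cos(angle) = 0.7071
angle = 45 degrees

45 degrees


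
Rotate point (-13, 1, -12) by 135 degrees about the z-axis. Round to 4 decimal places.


x' = -13*cos(135) - 1*sin(135) = 8.4853
y' = -13*sin(135) + 1*cos(135) = -9.8995
z' = -12

(8.4853, -9.8995, -12)


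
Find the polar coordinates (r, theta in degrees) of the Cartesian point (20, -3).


r = sqrt(20^2 + (-3)^2) = 20.2237
theta = atan2(-3, 20) = 351.4692 degrees

r = 20.2237, theta = 351.4692 degrees


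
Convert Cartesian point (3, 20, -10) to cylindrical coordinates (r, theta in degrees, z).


r = sqrt(3^2 + 20^2) = 20.2237
theta = atan2(20, 3) = 81.4692 deg
z = -10

r = 20.2237, theta = 81.4692 deg, z = -10


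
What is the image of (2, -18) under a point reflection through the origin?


Reflection through origin: (x, y) -> (-x, -y)
(2, -18) -> (-2, 18)

(-2, 18)


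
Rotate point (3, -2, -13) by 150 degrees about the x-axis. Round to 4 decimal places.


x' = 3
y' = -2*cos(150) - -13*sin(150) = 8.2321
z' = -2*sin(150) + -13*cos(150) = 10.2583

(3, 8.2321, 10.2583)


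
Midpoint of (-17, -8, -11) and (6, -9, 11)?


Midpoint = ((-17+6)/2, (-8+-9)/2, (-11+11)/2) = (-5.5, -8.5, 0)

(-5.5, -8.5, 0)


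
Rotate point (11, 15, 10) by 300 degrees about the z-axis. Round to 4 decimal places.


x' = 11*cos(300) - 15*sin(300) = 18.4904
y' = 11*sin(300) + 15*cos(300) = -2.0263
z' = 10

(18.4904, -2.0263, 10)


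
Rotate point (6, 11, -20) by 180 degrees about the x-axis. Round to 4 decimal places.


x' = 6
y' = 11*cos(180) - -20*sin(180) = -11
z' = 11*sin(180) + -20*cos(180) = 20

(6, -11, 20)


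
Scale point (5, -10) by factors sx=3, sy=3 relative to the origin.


Scaling: (x*sx, y*sy) = (5*3, -10*3) = (15, -30)

(15, -30)


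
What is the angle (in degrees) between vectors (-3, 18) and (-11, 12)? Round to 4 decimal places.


dot = -3*-11 + 18*12 = 249
|u| = 18.2483, |v| = 16.2788
cos(angle) = 0.8382
angle = 33.0481 degrees

33.0481 degrees


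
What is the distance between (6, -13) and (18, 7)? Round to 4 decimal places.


d = sqrt((18-6)^2 + (7--13)^2) = 23.3238

23.3238


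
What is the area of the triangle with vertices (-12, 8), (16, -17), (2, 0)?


Area = |x1(y2-y3) + x2(y3-y1) + x3(y1-y2)| / 2
= |-12*(-17-0) + 16*(0-8) + 2*(8--17)| / 2
= 63

63


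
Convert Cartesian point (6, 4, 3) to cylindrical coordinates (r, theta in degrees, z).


r = sqrt(6^2 + 4^2) = 7.2111
theta = atan2(4, 6) = 33.6901 deg
z = 3

r = 7.2111, theta = 33.6901 deg, z = 3


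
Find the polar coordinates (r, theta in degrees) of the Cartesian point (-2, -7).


r = sqrt((-2)^2 + (-7)^2) = 7.2801
theta = atan2(-7, -2) = 254.0546 degrees

r = 7.2801, theta = 254.0546 degrees


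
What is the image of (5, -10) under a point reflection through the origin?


Reflection through origin: (x, y) -> (-x, -y)
(5, -10) -> (-5, 10)

(-5, 10)


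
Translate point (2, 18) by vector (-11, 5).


Translation: (x+dx, y+dy) = (2+-11, 18+5) = (-9, 23)

(-9, 23)


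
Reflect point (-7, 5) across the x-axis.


Reflection across x-axis: (x, y) -> (x, -y)
(-7, 5) -> (-7, -5)

(-7, -5)


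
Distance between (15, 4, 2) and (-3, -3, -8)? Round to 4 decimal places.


d = sqrt((-3-15)^2 + (-3-4)^2 + (-8-2)^2) = 21.7486

21.7486


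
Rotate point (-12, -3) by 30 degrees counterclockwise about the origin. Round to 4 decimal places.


x' = -12*cos(30) - -3*sin(30) = -8.8923
y' = -12*sin(30) + -3*cos(30) = -8.5981

(-8.8923, -8.5981)


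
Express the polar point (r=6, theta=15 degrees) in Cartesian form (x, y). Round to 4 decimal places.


x = 6 * cos(15) = 5.7956
y = 6 * sin(15) = 1.5529

(5.7956, 1.5529)


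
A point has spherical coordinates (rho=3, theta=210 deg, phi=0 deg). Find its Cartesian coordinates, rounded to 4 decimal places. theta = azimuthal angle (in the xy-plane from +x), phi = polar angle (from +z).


x = 3 * sin(0) * cos(210) = 0
y = 3 * sin(0) * sin(210) = 0
z = 3 * cos(0) = 3

(0, 0, 3)


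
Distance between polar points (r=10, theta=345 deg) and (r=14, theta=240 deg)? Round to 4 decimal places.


d = sqrt(r1^2 + r2^2 - 2*r1*r2*cos(t2-t1))
d = sqrt(10^2 + 14^2 - 2*10*14*cos(240-345)) = 19.1956

19.1956


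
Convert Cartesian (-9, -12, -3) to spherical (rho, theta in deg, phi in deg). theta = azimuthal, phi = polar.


rho = sqrt((-9)^2 + (-12)^2 + (-3)^2) = 15.2971
theta = atan2(-12, -9) = 233.1301 deg
phi = acos(-3/15.2971) = 101.3099 deg

rho = 15.2971, theta = 233.1301 deg, phi = 101.3099 deg


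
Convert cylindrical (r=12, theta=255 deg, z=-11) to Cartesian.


x = 12 * cos(255) = -3.1058
y = 12 * sin(255) = -11.5911
z = -11

(-3.1058, -11.5911, -11)


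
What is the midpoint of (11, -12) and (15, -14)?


Midpoint = ((11+15)/2, (-12+-14)/2) = (13, -13)

(13, -13)


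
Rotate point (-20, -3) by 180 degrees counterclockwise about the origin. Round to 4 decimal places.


x' = -20*cos(180) - -3*sin(180) = 20
y' = -20*sin(180) + -3*cos(180) = 3

(20, 3)


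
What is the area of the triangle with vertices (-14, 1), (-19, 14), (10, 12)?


Area = |x1(y2-y3) + x2(y3-y1) + x3(y1-y2)| / 2
= |-14*(14-12) + -19*(12-1) + 10*(1-14)| / 2
= 183.5

183.5


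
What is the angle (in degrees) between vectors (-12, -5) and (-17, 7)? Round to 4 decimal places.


dot = -12*-17 + -5*7 = 169
|u| = 13, |v| = 18.3848
cos(angle) = 0.7071
angle = 45 degrees

45 degrees


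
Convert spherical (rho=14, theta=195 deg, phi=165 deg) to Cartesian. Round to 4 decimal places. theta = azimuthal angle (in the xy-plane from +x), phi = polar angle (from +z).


x = 14 * sin(165) * cos(195) = -3.5
y = 14 * sin(165) * sin(195) = -0.9378
z = 14 * cos(165) = -13.523

(-3.5, -0.9378, -13.523)


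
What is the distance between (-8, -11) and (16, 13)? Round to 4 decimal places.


d = sqrt((16--8)^2 + (13--11)^2) = 33.9411

33.9411


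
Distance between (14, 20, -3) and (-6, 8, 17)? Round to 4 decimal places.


d = sqrt((-6-14)^2 + (8-20)^2 + (17--3)^2) = 30.7246

30.7246


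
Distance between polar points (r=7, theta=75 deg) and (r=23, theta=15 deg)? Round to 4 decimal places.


d = sqrt(r1^2 + r2^2 - 2*r1*r2*cos(t2-t1))
d = sqrt(7^2 + 23^2 - 2*7*23*cos(15-75)) = 20.4206

20.4206


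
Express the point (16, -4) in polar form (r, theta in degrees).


r = sqrt(16^2 + (-4)^2) = 16.4924
theta = atan2(-4, 16) = 345.9638 degrees

r = 16.4924, theta = 345.9638 degrees


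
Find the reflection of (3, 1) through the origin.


Reflection through origin: (x, y) -> (-x, -y)
(3, 1) -> (-3, -1)

(-3, -1)


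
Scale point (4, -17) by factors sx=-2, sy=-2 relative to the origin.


Scaling: (x*sx, y*sy) = (4*-2, -17*-2) = (-8, 34)

(-8, 34)


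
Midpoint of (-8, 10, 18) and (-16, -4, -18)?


Midpoint = ((-8+-16)/2, (10+-4)/2, (18+-18)/2) = (-12, 3, 0)

(-12, 3, 0)


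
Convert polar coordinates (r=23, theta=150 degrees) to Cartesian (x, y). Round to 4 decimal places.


x = 23 * cos(150) = -19.9186
y = 23 * sin(150) = 11.5

(-19.9186, 11.5)


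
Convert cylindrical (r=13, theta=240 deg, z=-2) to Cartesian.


x = 13 * cos(240) = -6.5
y = 13 * sin(240) = -11.2583
z = -2

(-6.5, -11.2583, -2)


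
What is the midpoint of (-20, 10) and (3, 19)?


Midpoint = ((-20+3)/2, (10+19)/2) = (-8.5, 14.5)

(-8.5, 14.5)


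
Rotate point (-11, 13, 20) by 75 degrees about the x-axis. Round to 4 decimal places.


x' = -11
y' = 13*cos(75) - 20*sin(75) = -15.9539
z' = 13*sin(75) + 20*cos(75) = 17.7334

(-11, -15.9539, 17.7334)


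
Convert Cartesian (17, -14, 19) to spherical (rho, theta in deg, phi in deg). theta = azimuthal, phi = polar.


rho = sqrt(17^2 + (-14)^2 + 19^2) = 29.0861
theta = atan2(-14, 17) = 320.5275 deg
phi = acos(19/29.0861) = 49.2142 deg

rho = 29.0861, theta = 320.5275 deg, phi = 49.2142 deg


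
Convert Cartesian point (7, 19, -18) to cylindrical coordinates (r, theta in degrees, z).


r = sqrt(7^2 + 19^2) = 20.2485
theta = atan2(19, 7) = 69.7751 deg
z = -18

r = 20.2485, theta = 69.7751 deg, z = -18


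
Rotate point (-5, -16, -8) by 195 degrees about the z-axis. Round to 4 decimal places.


x' = -5*cos(195) - -16*sin(195) = 0.6885
y' = -5*sin(195) + -16*cos(195) = 16.7489
z' = -8

(0.6885, 16.7489, -8)


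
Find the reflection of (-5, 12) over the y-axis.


Reflection across y-axis: (x, y) -> (-x, y)
(-5, 12) -> (5, 12)

(5, 12)


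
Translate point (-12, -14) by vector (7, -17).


Translation: (x+dx, y+dy) = (-12+7, -14+-17) = (-5, -31)

(-5, -31)


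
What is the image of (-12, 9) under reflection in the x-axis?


Reflection across x-axis: (x, y) -> (x, -y)
(-12, 9) -> (-12, -9)

(-12, -9)


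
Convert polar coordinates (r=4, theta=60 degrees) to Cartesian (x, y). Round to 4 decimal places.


x = 4 * cos(60) = 2
y = 4 * sin(60) = 3.4641

(2, 3.4641)


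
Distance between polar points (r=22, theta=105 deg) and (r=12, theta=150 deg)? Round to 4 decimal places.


d = sqrt(r1^2 + r2^2 - 2*r1*r2*cos(t2-t1))
d = sqrt(22^2 + 12^2 - 2*22*12*cos(150-105)) = 15.9577

15.9577


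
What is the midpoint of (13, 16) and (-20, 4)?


Midpoint = ((13+-20)/2, (16+4)/2) = (-3.5, 10)

(-3.5, 10)


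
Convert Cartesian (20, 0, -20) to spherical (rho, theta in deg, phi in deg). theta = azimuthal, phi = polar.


rho = sqrt(20^2 + 0^2 + (-20)^2) = 28.2843
theta = atan2(0, 20) = 0 deg
phi = acos(-20/28.2843) = 135 deg

rho = 28.2843, theta = 0 deg, phi = 135 deg


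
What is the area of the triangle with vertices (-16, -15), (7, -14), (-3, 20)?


Area = |x1(y2-y3) + x2(y3-y1) + x3(y1-y2)| / 2
= |-16*(-14-20) + 7*(20--15) + -3*(-15--14)| / 2
= 396

396


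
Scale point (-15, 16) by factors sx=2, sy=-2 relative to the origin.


Scaling: (x*sx, y*sy) = (-15*2, 16*-2) = (-30, -32)

(-30, -32)


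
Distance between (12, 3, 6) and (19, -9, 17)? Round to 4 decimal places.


d = sqrt((19-12)^2 + (-9-3)^2 + (17-6)^2) = 17.72

17.72


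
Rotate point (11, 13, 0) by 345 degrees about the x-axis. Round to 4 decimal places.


x' = 11
y' = 13*cos(345) - 0*sin(345) = 12.557
z' = 13*sin(345) + 0*cos(345) = -3.3646

(11, 12.557, -3.3646)


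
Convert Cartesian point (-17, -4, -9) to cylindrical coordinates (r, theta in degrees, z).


r = sqrt((-17)^2 + (-4)^2) = 17.4642
theta = atan2(-4, -17) = 193.2405 deg
z = -9

r = 17.4642, theta = 193.2405 deg, z = -9


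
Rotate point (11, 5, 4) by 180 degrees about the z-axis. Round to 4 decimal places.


x' = 11*cos(180) - 5*sin(180) = -11
y' = 11*sin(180) + 5*cos(180) = -5
z' = 4

(-11, -5, 4)


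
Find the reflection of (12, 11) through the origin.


Reflection through origin: (x, y) -> (-x, -y)
(12, 11) -> (-12, -11)

(-12, -11)


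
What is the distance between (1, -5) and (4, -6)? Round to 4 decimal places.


d = sqrt((4-1)^2 + (-6--5)^2) = 3.1623

3.1623


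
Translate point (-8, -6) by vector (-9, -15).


Translation: (x+dx, y+dy) = (-8+-9, -6+-15) = (-17, -21)

(-17, -21)


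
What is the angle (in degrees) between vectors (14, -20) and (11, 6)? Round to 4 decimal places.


dot = 14*11 + -20*6 = 34
|u| = 24.4131, |v| = 12.53
cos(angle) = 0.1111
angle = 83.6184 degrees

83.6184 degrees


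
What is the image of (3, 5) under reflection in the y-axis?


Reflection across y-axis: (x, y) -> (-x, y)
(3, 5) -> (-3, 5)

(-3, 5)


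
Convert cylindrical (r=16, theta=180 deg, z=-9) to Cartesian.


x = 16 * cos(180) = -16
y = 16 * sin(180) = 0
z = -9

(-16, 0, -9)


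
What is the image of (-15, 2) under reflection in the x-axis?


Reflection across x-axis: (x, y) -> (x, -y)
(-15, 2) -> (-15, -2)

(-15, -2)


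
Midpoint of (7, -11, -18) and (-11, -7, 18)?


Midpoint = ((7+-11)/2, (-11+-7)/2, (-18+18)/2) = (-2, -9, 0)

(-2, -9, 0)


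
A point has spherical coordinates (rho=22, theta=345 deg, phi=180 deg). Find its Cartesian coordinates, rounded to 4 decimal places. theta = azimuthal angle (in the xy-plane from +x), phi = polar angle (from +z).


x = 22 * sin(180) * cos(345) = 0
y = 22 * sin(180) * sin(345) = 0
z = 22 * cos(180) = -22

(0, 0, -22)


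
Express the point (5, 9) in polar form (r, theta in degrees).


r = sqrt(5^2 + 9^2) = 10.2956
theta = atan2(9, 5) = 60.9454 degrees

r = 10.2956, theta = 60.9454 degrees


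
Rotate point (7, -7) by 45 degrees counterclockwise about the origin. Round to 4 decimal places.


x' = 7*cos(45) - -7*sin(45) = 9.8995
y' = 7*sin(45) + -7*cos(45) = 0

(9.8995, 0)


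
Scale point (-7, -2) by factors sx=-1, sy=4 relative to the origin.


Scaling: (x*sx, y*sy) = (-7*-1, -2*4) = (7, -8)

(7, -8)


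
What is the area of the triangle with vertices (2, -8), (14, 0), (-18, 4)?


Area = |x1(y2-y3) + x2(y3-y1) + x3(y1-y2)| / 2
= |2*(0-4) + 14*(4--8) + -18*(-8-0)| / 2
= 152

152


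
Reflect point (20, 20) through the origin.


Reflection through origin: (x, y) -> (-x, -y)
(20, 20) -> (-20, -20)

(-20, -20)


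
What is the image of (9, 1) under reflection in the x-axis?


Reflection across x-axis: (x, y) -> (x, -y)
(9, 1) -> (9, -1)

(9, -1)


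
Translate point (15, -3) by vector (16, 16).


Translation: (x+dx, y+dy) = (15+16, -3+16) = (31, 13)

(31, 13)


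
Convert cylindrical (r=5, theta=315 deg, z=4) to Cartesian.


x = 5 * cos(315) = 3.5355
y = 5 * sin(315) = -3.5355
z = 4

(3.5355, -3.5355, 4)


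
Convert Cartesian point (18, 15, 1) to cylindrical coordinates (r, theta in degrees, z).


r = sqrt(18^2 + 15^2) = 23.4307
theta = atan2(15, 18) = 39.8056 deg
z = 1

r = 23.4307, theta = 39.8056 deg, z = 1


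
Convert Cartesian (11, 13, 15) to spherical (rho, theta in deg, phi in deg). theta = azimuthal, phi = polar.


rho = sqrt(11^2 + 13^2 + 15^2) = 22.6936
theta = atan2(13, 11) = 49.7636 deg
phi = acos(15/22.6936) = 48.6254 deg

rho = 22.6936, theta = 49.7636 deg, phi = 48.6254 deg


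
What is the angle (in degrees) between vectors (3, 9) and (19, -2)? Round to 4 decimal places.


dot = 3*19 + 9*-2 = 39
|u| = 9.4868, |v| = 19.105
cos(angle) = 0.2152
angle = 77.5741 degrees

77.5741 degrees


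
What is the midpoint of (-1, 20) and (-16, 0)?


Midpoint = ((-1+-16)/2, (20+0)/2) = (-8.5, 10)

(-8.5, 10)


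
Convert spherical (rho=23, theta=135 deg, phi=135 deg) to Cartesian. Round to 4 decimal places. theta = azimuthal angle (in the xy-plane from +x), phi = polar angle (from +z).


x = 23 * sin(135) * cos(135) = -11.5
y = 23 * sin(135) * sin(135) = 11.5
z = 23 * cos(135) = -16.2635

(-11.5, 11.5, -16.2635)


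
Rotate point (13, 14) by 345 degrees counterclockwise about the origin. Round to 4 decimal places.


x' = 13*cos(345) - 14*sin(345) = 16.1805
y' = 13*sin(345) + 14*cos(345) = 10.1583

(16.1805, 10.1583)


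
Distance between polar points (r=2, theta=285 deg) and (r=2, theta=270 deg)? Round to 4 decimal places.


d = sqrt(r1^2 + r2^2 - 2*r1*r2*cos(t2-t1))
d = sqrt(2^2 + 2^2 - 2*2*2*cos(270-285)) = 0.5221

0.5221


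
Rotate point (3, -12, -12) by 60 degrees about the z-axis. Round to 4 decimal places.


x' = 3*cos(60) - -12*sin(60) = 11.8923
y' = 3*sin(60) + -12*cos(60) = -3.4019
z' = -12

(11.8923, -3.4019, -12)


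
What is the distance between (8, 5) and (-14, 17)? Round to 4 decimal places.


d = sqrt((-14-8)^2 + (17-5)^2) = 25.0599

25.0599


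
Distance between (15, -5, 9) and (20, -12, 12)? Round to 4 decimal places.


d = sqrt((20-15)^2 + (-12--5)^2 + (12-9)^2) = 9.1104

9.1104


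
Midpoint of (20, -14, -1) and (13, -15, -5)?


Midpoint = ((20+13)/2, (-14+-15)/2, (-1+-5)/2) = (16.5, -14.5, -3)

(16.5, -14.5, -3)


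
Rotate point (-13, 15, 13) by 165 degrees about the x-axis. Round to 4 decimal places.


x' = -13
y' = 15*cos(165) - 13*sin(165) = -17.8535
z' = 15*sin(165) + 13*cos(165) = -8.6748

(-13, -17.8535, -8.6748)


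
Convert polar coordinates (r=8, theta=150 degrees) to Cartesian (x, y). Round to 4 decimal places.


x = 8 * cos(150) = -6.9282
y = 8 * sin(150) = 4

(-6.9282, 4)


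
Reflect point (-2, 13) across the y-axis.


Reflection across y-axis: (x, y) -> (-x, y)
(-2, 13) -> (2, 13)

(2, 13)


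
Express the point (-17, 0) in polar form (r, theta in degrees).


r = sqrt((-17)^2 + 0^2) = 17
theta = atan2(0, -17) = 180 degrees

r = 17, theta = 180 degrees


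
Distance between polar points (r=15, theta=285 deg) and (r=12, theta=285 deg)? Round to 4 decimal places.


d = sqrt(r1^2 + r2^2 - 2*r1*r2*cos(t2-t1))
d = sqrt(15^2 + 12^2 - 2*15*12*cos(285-285)) = 3

3


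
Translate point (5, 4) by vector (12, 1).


Translation: (x+dx, y+dy) = (5+12, 4+1) = (17, 5)

(17, 5)


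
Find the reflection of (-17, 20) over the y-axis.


Reflection across y-axis: (x, y) -> (-x, y)
(-17, 20) -> (17, 20)

(17, 20)


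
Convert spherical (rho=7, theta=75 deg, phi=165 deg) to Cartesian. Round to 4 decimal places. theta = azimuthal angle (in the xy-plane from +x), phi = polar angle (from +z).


x = 7 * sin(165) * cos(75) = 0.4689
y = 7 * sin(165) * sin(75) = 1.75
z = 7 * cos(165) = -6.7615

(0.4689, 1.75, -6.7615)


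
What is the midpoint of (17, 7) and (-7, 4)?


Midpoint = ((17+-7)/2, (7+4)/2) = (5, 5.5)

(5, 5.5)


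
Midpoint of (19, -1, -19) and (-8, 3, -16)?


Midpoint = ((19+-8)/2, (-1+3)/2, (-19+-16)/2) = (5.5, 1, -17.5)

(5.5, 1, -17.5)


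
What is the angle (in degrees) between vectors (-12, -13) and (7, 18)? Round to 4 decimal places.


dot = -12*7 + -13*18 = -318
|u| = 17.6918, |v| = 19.3132
cos(angle) = -0.9307
angle = 158.5411 degrees

158.5411 degrees


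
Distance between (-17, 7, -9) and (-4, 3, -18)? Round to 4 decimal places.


d = sqrt((-4--17)^2 + (3-7)^2 + (-18--9)^2) = 16.3095

16.3095


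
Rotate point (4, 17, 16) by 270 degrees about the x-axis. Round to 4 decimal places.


x' = 4
y' = 17*cos(270) - 16*sin(270) = 16
z' = 17*sin(270) + 16*cos(270) = -17

(4, 16, -17)


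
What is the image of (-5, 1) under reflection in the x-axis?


Reflection across x-axis: (x, y) -> (x, -y)
(-5, 1) -> (-5, -1)

(-5, -1)


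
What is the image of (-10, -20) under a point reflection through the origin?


Reflection through origin: (x, y) -> (-x, -y)
(-10, -20) -> (10, 20)

(10, 20)


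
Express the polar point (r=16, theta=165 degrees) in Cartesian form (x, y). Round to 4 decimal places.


x = 16 * cos(165) = -15.4548
y = 16 * sin(165) = 4.1411

(-15.4548, 4.1411)


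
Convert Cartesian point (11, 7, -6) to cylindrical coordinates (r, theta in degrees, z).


r = sqrt(11^2 + 7^2) = 13.0384
theta = atan2(7, 11) = 32.4712 deg
z = -6

r = 13.0384, theta = 32.4712 deg, z = -6


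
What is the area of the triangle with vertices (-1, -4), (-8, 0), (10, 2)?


Area = |x1(y2-y3) + x2(y3-y1) + x3(y1-y2)| / 2
= |-1*(0-2) + -8*(2--4) + 10*(-4-0)| / 2
= 43

43


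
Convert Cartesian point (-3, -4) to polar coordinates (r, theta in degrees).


r = sqrt((-3)^2 + (-4)^2) = 5
theta = atan2(-4, -3) = 233.1301 degrees

r = 5, theta = 233.1301 degrees


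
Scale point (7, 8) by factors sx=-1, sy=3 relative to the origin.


Scaling: (x*sx, y*sy) = (7*-1, 8*3) = (-7, 24)

(-7, 24)


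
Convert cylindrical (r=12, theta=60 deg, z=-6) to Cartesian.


x = 12 * cos(60) = 6
y = 12 * sin(60) = 10.3923
z = -6

(6, 10.3923, -6)


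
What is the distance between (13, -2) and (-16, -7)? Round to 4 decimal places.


d = sqrt((-16-13)^2 + (-7--2)^2) = 29.4279

29.4279


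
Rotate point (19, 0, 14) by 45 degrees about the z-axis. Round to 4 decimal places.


x' = 19*cos(45) - 0*sin(45) = 13.435
y' = 19*sin(45) + 0*cos(45) = 13.435
z' = 14

(13.435, 13.435, 14)


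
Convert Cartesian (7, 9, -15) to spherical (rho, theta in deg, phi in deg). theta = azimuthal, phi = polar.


rho = sqrt(7^2 + 9^2 + (-15)^2) = 18.8414
theta = atan2(9, 7) = 52.125 deg
phi = acos(-15/18.8414) = 142.7609 deg

rho = 18.8414, theta = 52.125 deg, phi = 142.7609 deg


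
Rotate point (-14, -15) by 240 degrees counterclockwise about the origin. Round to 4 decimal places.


x' = -14*cos(240) - -15*sin(240) = -5.9904
y' = -14*sin(240) + -15*cos(240) = 19.6244

(-5.9904, 19.6244)


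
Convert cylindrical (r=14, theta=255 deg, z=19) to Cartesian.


x = 14 * cos(255) = -3.6235
y = 14 * sin(255) = -13.523
z = 19

(-3.6235, -13.523, 19)


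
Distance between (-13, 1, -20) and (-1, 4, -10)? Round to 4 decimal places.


d = sqrt((-1--13)^2 + (4-1)^2 + (-10--20)^2) = 15.906

15.906


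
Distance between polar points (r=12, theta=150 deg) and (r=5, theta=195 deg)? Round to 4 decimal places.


d = sqrt(r1^2 + r2^2 - 2*r1*r2*cos(t2-t1))
d = sqrt(12^2 + 5^2 - 2*12*5*cos(195-150)) = 9.1732

9.1732


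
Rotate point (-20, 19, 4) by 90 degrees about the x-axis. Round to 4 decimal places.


x' = -20
y' = 19*cos(90) - 4*sin(90) = -4
z' = 19*sin(90) + 4*cos(90) = 19

(-20, -4, 19)


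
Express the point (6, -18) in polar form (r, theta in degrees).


r = sqrt(6^2 + (-18)^2) = 18.9737
theta = atan2(-18, 6) = 288.4349 degrees

r = 18.9737, theta = 288.4349 degrees


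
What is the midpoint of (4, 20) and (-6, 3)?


Midpoint = ((4+-6)/2, (20+3)/2) = (-1, 11.5)

(-1, 11.5)


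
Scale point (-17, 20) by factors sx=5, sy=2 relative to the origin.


Scaling: (x*sx, y*sy) = (-17*5, 20*2) = (-85, 40)

(-85, 40)


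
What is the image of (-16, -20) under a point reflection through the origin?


Reflection through origin: (x, y) -> (-x, -y)
(-16, -20) -> (16, 20)

(16, 20)


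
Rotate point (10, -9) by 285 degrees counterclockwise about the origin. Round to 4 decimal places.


x' = 10*cos(285) - -9*sin(285) = -6.1051
y' = 10*sin(285) + -9*cos(285) = -11.9886

(-6.1051, -11.9886)


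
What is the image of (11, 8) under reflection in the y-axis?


Reflection across y-axis: (x, y) -> (-x, y)
(11, 8) -> (-11, 8)

(-11, 8)


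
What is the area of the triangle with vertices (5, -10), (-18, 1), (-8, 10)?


Area = |x1(y2-y3) + x2(y3-y1) + x3(y1-y2)| / 2
= |5*(1-10) + -18*(10--10) + -8*(-10-1)| / 2
= 158.5

158.5


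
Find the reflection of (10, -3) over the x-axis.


Reflection across x-axis: (x, y) -> (x, -y)
(10, -3) -> (10, 3)

(10, 3)


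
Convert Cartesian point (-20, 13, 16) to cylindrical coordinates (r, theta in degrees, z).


r = sqrt((-20)^2 + 13^2) = 23.8537
theta = atan2(13, -20) = 146.9761 deg
z = 16

r = 23.8537, theta = 146.9761 deg, z = 16


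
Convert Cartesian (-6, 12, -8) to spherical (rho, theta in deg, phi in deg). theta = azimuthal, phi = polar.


rho = sqrt((-6)^2 + 12^2 + (-8)^2) = 15.6205
theta = atan2(12, -6) = 116.5651 deg
phi = acos(-8/15.6205) = 120.807 deg

rho = 15.6205, theta = 116.5651 deg, phi = 120.807 deg


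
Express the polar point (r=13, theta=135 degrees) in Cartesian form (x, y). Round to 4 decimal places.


x = 13 * cos(135) = -9.1924
y = 13 * sin(135) = 9.1924

(-9.1924, 9.1924)


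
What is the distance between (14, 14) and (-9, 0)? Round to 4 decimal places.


d = sqrt((-9-14)^2 + (0-14)^2) = 26.9258

26.9258


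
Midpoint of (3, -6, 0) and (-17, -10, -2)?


Midpoint = ((3+-17)/2, (-6+-10)/2, (0+-2)/2) = (-7, -8, -1)

(-7, -8, -1)


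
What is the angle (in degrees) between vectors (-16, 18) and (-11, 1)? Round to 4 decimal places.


dot = -16*-11 + 18*1 = 194
|u| = 24.0832, |v| = 11.0454
cos(angle) = 0.7293
angle = 43.172 degrees

43.172 degrees


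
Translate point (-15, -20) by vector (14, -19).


Translation: (x+dx, y+dy) = (-15+14, -20+-19) = (-1, -39)

(-1, -39)


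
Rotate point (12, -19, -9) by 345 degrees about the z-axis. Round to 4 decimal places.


x' = 12*cos(345) - -19*sin(345) = 6.6735
y' = 12*sin(345) + -19*cos(345) = -21.4584
z' = -9

(6.6735, -21.4584, -9)


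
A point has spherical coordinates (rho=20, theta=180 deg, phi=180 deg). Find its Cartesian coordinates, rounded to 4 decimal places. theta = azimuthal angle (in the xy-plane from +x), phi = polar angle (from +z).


x = 20 * sin(180) * cos(180) = 0
y = 20 * sin(180) * sin(180) = 0
z = 20 * cos(180) = -20

(0, 0, -20)


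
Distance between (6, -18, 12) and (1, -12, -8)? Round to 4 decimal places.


d = sqrt((1-6)^2 + (-12--18)^2 + (-8-12)^2) = 21.4709

21.4709


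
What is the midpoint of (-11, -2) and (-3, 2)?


Midpoint = ((-11+-3)/2, (-2+2)/2) = (-7, 0)

(-7, 0)


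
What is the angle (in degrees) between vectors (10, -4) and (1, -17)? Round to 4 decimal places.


dot = 10*1 + -4*-17 = 78
|u| = 10.7703, |v| = 17.0294
cos(angle) = 0.4253
angle = 64.8321 degrees

64.8321 degrees


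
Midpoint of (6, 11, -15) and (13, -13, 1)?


Midpoint = ((6+13)/2, (11+-13)/2, (-15+1)/2) = (9.5, -1, -7)

(9.5, -1, -7)


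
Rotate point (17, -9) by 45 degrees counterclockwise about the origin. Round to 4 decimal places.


x' = 17*cos(45) - -9*sin(45) = 18.3848
y' = 17*sin(45) + -9*cos(45) = 5.6569

(18.3848, 5.6569)


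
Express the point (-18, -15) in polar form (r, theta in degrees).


r = sqrt((-18)^2 + (-15)^2) = 23.4307
theta = atan2(-15, -18) = 219.8056 degrees

r = 23.4307, theta = 219.8056 degrees


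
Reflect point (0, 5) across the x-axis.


Reflection across x-axis: (x, y) -> (x, -y)
(0, 5) -> (0, -5)

(0, -5)


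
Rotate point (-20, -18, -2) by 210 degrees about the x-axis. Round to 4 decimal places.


x' = -20
y' = -18*cos(210) - -2*sin(210) = 14.5885
z' = -18*sin(210) + -2*cos(210) = 10.7321

(-20, 14.5885, 10.7321)


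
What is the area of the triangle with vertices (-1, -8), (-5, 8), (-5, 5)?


Area = |x1(y2-y3) + x2(y3-y1) + x3(y1-y2)| / 2
= |-1*(8-5) + -5*(5--8) + -5*(-8-8)| / 2
= 6

6


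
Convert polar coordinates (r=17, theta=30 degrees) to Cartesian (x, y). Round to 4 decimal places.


x = 17 * cos(30) = 14.7224
y = 17 * sin(30) = 8.5

(14.7224, 8.5)


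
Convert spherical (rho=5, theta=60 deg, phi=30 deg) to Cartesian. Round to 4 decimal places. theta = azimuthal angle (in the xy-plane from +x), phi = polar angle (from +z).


x = 5 * sin(30) * cos(60) = 1.25
y = 5 * sin(30) * sin(60) = 2.1651
z = 5 * cos(30) = 4.3301

(1.25, 2.1651, 4.3301)


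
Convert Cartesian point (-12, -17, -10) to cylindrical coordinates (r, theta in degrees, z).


r = sqrt((-12)^2 + (-17)^2) = 20.8087
theta = atan2(-17, -12) = 234.7824 deg
z = -10

r = 20.8087, theta = 234.7824 deg, z = -10


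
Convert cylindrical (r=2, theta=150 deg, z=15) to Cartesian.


x = 2 * cos(150) = -1.7321
y = 2 * sin(150) = 1
z = 15

(-1.7321, 1, 15)


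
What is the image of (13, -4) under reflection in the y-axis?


Reflection across y-axis: (x, y) -> (-x, y)
(13, -4) -> (-13, -4)

(-13, -4)


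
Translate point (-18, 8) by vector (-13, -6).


Translation: (x+dx, y+dy) = (-18+-13, 8+-6) = (-31, 2)

(-31, 2)


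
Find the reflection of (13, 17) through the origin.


Reflection through origin: (x, y) -> (-x, -y)
(13, 17) -> (-13, -17)

(-13, -17)


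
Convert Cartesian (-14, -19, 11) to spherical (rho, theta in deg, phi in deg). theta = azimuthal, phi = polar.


rho = sqrt((-14)^2 + (-19)^2 + 11^2) = 26.0384
theta = atan2(-19, -14) = 233.6156 deg
phi = acos(11/26.0384) = 65.0105 deg

rho = 26.0384, theta = 233.6156 deg, phi = 65.0105 deg


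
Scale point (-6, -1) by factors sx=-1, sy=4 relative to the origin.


Scaling: (x*sx, y*sy) = (-6*-1, -1*4) = (6, -4)

(6, -4)


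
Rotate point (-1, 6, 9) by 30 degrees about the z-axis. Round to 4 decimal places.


x' = -1*cos(30) - 6*sin(30) = -3.866
y' = -1*sin(30) + 6*cos(30) = 4.6962
z' = 9

(-3.866, 4.6962, 9)


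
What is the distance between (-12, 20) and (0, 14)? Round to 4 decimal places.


d = sqrt((0--12)^2 + (14-20)^2) = 13.4164

13.4164


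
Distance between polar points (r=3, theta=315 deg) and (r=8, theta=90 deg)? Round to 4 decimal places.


d = sqrt(r1^2 + r2^2 - 2*r1*r2*cos(t2-t1))
d = sqrt(3^2 + 8^2 - 2*3*8*cos(90-315)) = 10.3412

10.3412


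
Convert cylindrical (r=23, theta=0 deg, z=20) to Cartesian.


x = 23 * cos(0) = 23
y = 23 * sin(0) = 0
z = 20

(23, 0, 20)


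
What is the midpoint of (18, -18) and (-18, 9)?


Midpoint = ((18+-18)/2, (-18+9)/2) = (0, -4.5)

(0, -4.5)


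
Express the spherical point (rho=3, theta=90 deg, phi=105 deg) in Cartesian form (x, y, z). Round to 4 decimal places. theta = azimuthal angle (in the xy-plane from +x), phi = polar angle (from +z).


x = 3 * sin(105) * cos(90) = 0
y = 3 * sin(105) * sin(90) = 2.8978
z = 3 * cos(105) = -0.7765

(0, 2.8978, -0.7765)


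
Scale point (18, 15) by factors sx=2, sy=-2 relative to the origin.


Scaling: (x*sx, y*sy) = (18*2, 15*-2) = (36, -30)

(36, -30)


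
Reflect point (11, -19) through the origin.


Reflection through origin: (x, y) -> (-x, -y)
(11, -19) -> (-11, 19)

(-11, 19)


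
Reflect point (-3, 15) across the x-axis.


Reflection across x-axis: (x, y) -> (x, -y)
(-3, 15) -> (-3, -15)

(-3, -15)


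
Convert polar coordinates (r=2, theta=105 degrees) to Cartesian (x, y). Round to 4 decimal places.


x = 2 * cos(105) = -0.5176
y = 2 * sin(105) = 1.9319

(-0.5176, 1.9319)


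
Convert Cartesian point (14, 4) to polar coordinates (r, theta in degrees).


r = sqrt(14^2 + 4^2) = 14.5602
theta = atan2(4, 14) = 15.9454 degrees

r = 14.5602, theta = 15.9454 degrees


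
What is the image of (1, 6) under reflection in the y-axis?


Reflection across y-axis: (x, y) -> (-x, y)
(1, 6) -> (-1, 6)

(-1, 6)


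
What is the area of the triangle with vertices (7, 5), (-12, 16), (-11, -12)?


Area = |x1(y2-y3) + x2(y3-y1) + x3(y1-y2)| / 2
= |7*(16--12) + -12*(-12-5) + -11*(5-16)| / 2
= 260.5

260.5


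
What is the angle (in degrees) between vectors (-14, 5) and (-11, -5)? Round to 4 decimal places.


dot = -14*-11 + 5*-5 = 129
|u| = 14.8661, |v| = 12.083
cos(angle) = 0.7182
angle = 44.0978 degrees

44.0978 degrees


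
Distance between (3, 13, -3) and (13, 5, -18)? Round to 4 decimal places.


d = sqrt((13-3)^2 + (5-13)^2 + (-18--3)^2) = 19.7231

19.7231


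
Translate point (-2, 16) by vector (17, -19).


Translation: (x+dx, y+dy) = (-2+17, 16+-19) = (15, -3)

(15, -3)


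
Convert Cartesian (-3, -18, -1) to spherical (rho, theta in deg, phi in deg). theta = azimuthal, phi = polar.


rho = sqrt((-3)^2 + (-18)^2 + (-1)^2) = 18.2757
theta = atan2(-18, -3) = 260.5377 deg
phi = acos(-1/18.2757) = 93.1367 deg

rho = 18.2757, theta = 260.5377 deg, phi = 93.1367 deg


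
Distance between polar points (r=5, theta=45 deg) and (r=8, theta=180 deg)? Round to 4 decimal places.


d = sqrt(r1^2 + r2^2 - 2*r1*r2*cos(t2-t1))
d = sqrt(5^2 + 8^2 - 2*5*8*cos(180-45)) = 12.0652

12.0652


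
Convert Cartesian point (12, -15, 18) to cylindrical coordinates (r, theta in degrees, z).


r = sqrt(12^2 + (-15)^2) = 19.2094
theta = atan2(-15, 12) = 308.6598 deg
z = 18

r = 19.2094, theta = 308.6598 deg, z = 18


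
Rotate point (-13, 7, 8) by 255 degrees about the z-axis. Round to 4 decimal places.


x' = -13*cos(255) - 7*sin(255) = 10.1261
y' = -13*sin(255) + 7*cos(255) = 10.7453
z' = 8

(10.1261, 10.7453, 8)


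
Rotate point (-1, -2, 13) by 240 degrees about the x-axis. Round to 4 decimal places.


x' = -1
y' = -2*cos(240) - 13*sin(240) = 12.2583
z' = -2*sin(240) + 13*cos(240) = -4.7679

(-1, 12.2583, -4.7679)


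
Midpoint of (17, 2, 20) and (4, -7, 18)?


Midpoint = ((17+4)/2, (2+-7)/2, (20+18)/2) = (10.5, -2.5, 19)

(10.5, -2.5, 19)


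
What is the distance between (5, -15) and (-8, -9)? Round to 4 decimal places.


d = sqrt((-8-5)^2 + (-9--15)^2) = 14.3178

14.3178


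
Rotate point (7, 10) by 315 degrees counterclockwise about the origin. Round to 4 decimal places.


x' = 7*cos(315) - 10*sin(315) = 12.0208
y' = 7*sin(315) + 10*cos(315) = 2.1213

(12.0208, 2.1213)


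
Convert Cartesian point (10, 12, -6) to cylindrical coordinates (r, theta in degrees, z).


r = sqrt(10^2 + 12^2) = 15.6205
theta = atan2(12, 10) = 50.1944 deg
z = -6

r = 15.6205, theta = 50.1944 deg, z = -6


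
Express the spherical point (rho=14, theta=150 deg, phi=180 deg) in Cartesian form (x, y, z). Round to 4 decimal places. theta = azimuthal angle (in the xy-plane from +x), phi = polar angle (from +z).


x = 14 * sin(180) * cos(150) = 0
y = 14 * sin(180) * sin(150) = 0
z = 14 * cos(180) = -14

(0, 0, -14)


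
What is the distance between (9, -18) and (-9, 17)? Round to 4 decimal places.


d = sqrt((-9-9)^2 + (17--18)^2) = 39.3573

39.3573


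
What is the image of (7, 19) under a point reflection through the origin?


Reflection through origin: (x, y) -> (-x, -y)
(7, 19) -> (-7, -19)

(-7, -19)


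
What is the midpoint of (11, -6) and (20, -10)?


Midpoint = ((11+20)/2, (-6+-10)/2) = (15.5, -8)

(15.5, -8)


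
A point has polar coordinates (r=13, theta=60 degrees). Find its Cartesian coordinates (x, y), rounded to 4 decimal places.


x = 13 * cos(60) = 6.5
y = 13 * sin(60) = 11.2583

(6.5, 11.2583)


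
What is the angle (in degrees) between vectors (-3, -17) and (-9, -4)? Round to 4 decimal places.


dot = -3*-9 + -17*-4 = 95
|u| = 17.2627, |v| = 9.8489
cos(angle) = 0.5588
angle = 56.0295 degrees

56.0295 degrees


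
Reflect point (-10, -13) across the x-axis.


Reflection across x-axis: (x, y) -> (x, -y)
(-10, -13) -> (-10, 13)

(-10, 13)


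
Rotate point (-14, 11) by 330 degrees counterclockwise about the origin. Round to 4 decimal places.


x' = -14*cos(330) - 11*sin(330) = -6.6244
y' = -14*sin(330) + 11*cos(330) = 16.5263

(-6.6244, 16.5263)


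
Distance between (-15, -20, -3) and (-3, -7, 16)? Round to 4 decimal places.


d = sqrt((-3--15)^2 + (-7--20)^2 + (16--3)^2) = 25.9615

25.9615


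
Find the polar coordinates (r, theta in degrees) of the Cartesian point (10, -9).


r = sqrt(10^2 + (-9)^2) = 13.4536
theta = atan2(-9, 10) = 318.0128 degrees

r = 13.4536, theta = 318.0128 degrees


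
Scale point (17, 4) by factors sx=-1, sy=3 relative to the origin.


Scaling: (x*sx, y*sy) = (17*-1, 4*3) = (-17, 12)

(-17, 12)


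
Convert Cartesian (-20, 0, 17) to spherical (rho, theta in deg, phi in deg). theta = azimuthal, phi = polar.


rho = sqrt((-20)^2 + 0^2 + 17^2) = 26.2488
theta = atan2(0, -20) = 180 deg
phi = acos(17/26.2488) = 49.6355 deg

rho = 26.2488, theta = 180 deg, phi = 49.6355 deg


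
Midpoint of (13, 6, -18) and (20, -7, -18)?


Midpoint = ((13+20)/2, (6+-7)/2, (-18+-18)/2) = (16.5, -0.5, -18)

(16.5, -0.5, -18)


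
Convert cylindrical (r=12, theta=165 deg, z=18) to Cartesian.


x = 12 * cos(165) = -11.5911
y = 12 * sin(165) = 3.1058
z = 18

(-11.5911, 3.1058, 18)


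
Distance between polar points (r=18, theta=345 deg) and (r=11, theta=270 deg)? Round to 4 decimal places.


d = sqrt(r1^2 + r2^2 - 2*r1*r2*cos(t2-t1))
d = sqrt(18^2 + 11^2 - 2*18*11*cos(270-345)) = 18.507

18.507


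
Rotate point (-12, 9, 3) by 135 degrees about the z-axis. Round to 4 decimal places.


x' = -12*cos(135) - 9*sin(135) = 2.1213
y' = -12*sin(135) + 9*cos(135) = -14.8492
z' = 3

(2.1213, -14.8492, 3)


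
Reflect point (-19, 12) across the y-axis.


Reflection across y-axis: (x, y) -> (-x, y)
(-19, 12) -> (19, 12)

(19, 12)


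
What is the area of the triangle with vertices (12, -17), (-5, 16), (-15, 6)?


Area = |x1(y2-y3) + x2(y3-y1) + x3(y1-y2)| / 2
= |12*(16-6) + -5*(6--17) + -15*(-17-16)| / 2
= 250

250


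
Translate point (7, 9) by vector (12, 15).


Translation: (x+dx, y+dy) = (7+12, 9+15) = (19, 24)

(19, 24)


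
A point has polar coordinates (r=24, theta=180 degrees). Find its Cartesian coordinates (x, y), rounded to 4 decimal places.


x = 24 * cos(180) = -24
y = 24 * sin(180) = 0

(-24, 0)


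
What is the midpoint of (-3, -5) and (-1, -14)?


Midpoint = ((-3+-1)/2, (-5+-14)/2) = (-2, -9.5)

(-2, -9.5)


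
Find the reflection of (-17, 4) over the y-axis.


Reflection across y-axis: (x, y) -> (-x, y)
(-17, 4) -> (17, 4)

(17, 4)


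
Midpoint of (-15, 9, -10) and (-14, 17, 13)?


Midpoint = ((-15+-14)/2, (9+17)/2, (-10+13)/2) = (-14.5, 13, 1.5)

(-14.5, 13, 1.5)


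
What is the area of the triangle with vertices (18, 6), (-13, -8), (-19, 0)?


Area = |x1(y2-y3) + x2(y3-y1) + x3(y1-y2)| / 2
= |18*(-8-0) + -13*(0-6) + -19*(6--8)| / 2
= 166

166


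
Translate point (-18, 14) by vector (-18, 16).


Translation: (x+dx, y+dy) = (-18+-18, 14+16) = (-36, 30)

(-36, 30)


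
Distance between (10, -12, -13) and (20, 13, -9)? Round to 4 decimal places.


d = sqrt((20-10)^2 + (13--12)^2 + (-9--13)^2) = 27.2213

27.2213


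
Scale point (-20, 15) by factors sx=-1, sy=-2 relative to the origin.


Scaling: (x*sx, y*sy) = (-20*-1, 15*-2) = (20, -30)

(20, -30)


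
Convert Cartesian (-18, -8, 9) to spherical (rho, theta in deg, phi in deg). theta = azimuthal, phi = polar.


rho = sqrt((-18)^2 + (-8)^2 + 9^2) = 21.6564
theta = atan2(-8, -18) = 203.9625 deg
phi = acos(9/21.6564) = 65.4441 deg

rho = 21.6564, theta = 203.9625 deg, phi = 65.4441 deg


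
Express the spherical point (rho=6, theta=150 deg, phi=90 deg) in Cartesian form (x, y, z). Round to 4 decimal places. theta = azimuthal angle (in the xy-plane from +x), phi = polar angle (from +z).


x = 6 * sin(90) * cos(150) = -5.1962
y = 6 * sin(90) * sin(150) = 3
z = 6 * cos(90) = 0

(-5.1962, 3, 0)


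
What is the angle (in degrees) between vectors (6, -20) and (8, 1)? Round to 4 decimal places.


dot = 6*8 + -20*1 = 28
|u| = 20.8806, |v| = 8.0623
cos(angle) = 0.1663
angle = 80.4258 degrees

80.4258 degrees


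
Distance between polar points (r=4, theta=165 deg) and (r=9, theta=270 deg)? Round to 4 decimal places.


d = sqrt(r1^2 + r2^2 - 2*r1*r2*cos(t2-t1))
d = sqrt(4^2 + 9^2 - 2*4*9*cos(270-165)) = 10.7534

10.7534


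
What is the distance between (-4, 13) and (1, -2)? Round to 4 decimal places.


d = sqrt((1--4)^2 + (-2-13)^2) = 15.8114

15.8114


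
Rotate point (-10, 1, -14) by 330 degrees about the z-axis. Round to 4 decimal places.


x' = -10*cos(330) - 1*sin(330) = -8.1603
y' = -10*sin(330) + 1*cos(330) = 5.866
z' = -14

(-8.1603, 5.866, -14)


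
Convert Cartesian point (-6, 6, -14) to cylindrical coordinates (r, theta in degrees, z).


r = sqrt((-6)^2 + 6^2) = 8.4853
theta = atan2(6, -6) = 135 deg
z = -14

r = 8.4853, theta = 135 deg, z = -14


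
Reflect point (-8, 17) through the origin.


Reflection through origin: (x, y) -> (-x, -y)
(-8, 17) -> (8, -17)

(8, -17)


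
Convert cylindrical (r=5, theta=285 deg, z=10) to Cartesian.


x = 5 * cos(285) = 1.2941
y = 5 * sin(285) = -4.8296
z = 10

(1.2941, -4.8296, 10)


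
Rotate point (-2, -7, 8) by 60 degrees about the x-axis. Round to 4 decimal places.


x' = -2
y' = -7*cos(60) - 8*sin(60) = -10.4282
z' = -7*sin(60) + 8*cos(60) = -2.0622

(-2, -10.4282, -2.0622)


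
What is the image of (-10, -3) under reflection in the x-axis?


Reflection across x-axis: (x, y) -> (x, -y)
(-10, -3) -> (-10, 3)

(-10, 3)


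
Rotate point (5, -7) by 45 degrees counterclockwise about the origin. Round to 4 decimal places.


x' = 5*cos(45) - -7*sin(45) = 8.4853
y' = 5*sin(45) + -7*cos(45) = -1.4142

(8.4853, -1.4142)
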